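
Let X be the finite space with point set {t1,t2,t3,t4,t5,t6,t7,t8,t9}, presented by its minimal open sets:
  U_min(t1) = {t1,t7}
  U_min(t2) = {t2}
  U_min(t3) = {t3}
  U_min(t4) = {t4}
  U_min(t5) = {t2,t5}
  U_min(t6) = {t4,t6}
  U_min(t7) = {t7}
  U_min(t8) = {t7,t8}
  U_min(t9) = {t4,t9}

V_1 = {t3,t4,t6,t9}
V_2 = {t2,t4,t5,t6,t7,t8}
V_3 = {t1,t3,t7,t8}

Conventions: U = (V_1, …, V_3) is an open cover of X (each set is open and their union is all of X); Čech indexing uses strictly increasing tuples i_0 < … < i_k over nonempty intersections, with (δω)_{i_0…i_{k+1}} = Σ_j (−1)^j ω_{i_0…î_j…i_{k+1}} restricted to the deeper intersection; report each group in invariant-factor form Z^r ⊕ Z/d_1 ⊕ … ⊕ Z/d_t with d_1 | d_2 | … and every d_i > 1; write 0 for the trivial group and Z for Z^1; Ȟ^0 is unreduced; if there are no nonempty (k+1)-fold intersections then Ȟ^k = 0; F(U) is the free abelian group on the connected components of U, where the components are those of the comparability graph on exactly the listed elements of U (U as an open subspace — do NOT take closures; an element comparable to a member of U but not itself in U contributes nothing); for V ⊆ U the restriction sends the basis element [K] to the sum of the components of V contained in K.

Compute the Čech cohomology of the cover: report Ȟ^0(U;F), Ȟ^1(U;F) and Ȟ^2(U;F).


Ȟ^0(U;F) ≅ Z^4,  Ȟ^1(U;F) ≅ 0,  Ȟ^2(U;F) ≅ 0

nerve simplices:
  V12={t4,t6} V13={t3} V23={t7,t8}
components per intersection:
  V1: {t3} {t4,t6,t9}
  V2: {t2,t5} {t4,t6} {t7,t8}
  V3: {t1,t7,t8} {t3}
  V12: {t4,t6}
  V13: {t3}
  V23: {t7,t8}
C dims 7,3; δ0: rk 3, SNF 1^3
degree 0: 7−3−0 = 4 → Ȟ^0 ≅ Z^4
degree 1: 3−0−3 = 0 → Ȟ^1 ≅ 0
degree 2: 0−0−0 = 0 → Ȟ^2 ≅ 0


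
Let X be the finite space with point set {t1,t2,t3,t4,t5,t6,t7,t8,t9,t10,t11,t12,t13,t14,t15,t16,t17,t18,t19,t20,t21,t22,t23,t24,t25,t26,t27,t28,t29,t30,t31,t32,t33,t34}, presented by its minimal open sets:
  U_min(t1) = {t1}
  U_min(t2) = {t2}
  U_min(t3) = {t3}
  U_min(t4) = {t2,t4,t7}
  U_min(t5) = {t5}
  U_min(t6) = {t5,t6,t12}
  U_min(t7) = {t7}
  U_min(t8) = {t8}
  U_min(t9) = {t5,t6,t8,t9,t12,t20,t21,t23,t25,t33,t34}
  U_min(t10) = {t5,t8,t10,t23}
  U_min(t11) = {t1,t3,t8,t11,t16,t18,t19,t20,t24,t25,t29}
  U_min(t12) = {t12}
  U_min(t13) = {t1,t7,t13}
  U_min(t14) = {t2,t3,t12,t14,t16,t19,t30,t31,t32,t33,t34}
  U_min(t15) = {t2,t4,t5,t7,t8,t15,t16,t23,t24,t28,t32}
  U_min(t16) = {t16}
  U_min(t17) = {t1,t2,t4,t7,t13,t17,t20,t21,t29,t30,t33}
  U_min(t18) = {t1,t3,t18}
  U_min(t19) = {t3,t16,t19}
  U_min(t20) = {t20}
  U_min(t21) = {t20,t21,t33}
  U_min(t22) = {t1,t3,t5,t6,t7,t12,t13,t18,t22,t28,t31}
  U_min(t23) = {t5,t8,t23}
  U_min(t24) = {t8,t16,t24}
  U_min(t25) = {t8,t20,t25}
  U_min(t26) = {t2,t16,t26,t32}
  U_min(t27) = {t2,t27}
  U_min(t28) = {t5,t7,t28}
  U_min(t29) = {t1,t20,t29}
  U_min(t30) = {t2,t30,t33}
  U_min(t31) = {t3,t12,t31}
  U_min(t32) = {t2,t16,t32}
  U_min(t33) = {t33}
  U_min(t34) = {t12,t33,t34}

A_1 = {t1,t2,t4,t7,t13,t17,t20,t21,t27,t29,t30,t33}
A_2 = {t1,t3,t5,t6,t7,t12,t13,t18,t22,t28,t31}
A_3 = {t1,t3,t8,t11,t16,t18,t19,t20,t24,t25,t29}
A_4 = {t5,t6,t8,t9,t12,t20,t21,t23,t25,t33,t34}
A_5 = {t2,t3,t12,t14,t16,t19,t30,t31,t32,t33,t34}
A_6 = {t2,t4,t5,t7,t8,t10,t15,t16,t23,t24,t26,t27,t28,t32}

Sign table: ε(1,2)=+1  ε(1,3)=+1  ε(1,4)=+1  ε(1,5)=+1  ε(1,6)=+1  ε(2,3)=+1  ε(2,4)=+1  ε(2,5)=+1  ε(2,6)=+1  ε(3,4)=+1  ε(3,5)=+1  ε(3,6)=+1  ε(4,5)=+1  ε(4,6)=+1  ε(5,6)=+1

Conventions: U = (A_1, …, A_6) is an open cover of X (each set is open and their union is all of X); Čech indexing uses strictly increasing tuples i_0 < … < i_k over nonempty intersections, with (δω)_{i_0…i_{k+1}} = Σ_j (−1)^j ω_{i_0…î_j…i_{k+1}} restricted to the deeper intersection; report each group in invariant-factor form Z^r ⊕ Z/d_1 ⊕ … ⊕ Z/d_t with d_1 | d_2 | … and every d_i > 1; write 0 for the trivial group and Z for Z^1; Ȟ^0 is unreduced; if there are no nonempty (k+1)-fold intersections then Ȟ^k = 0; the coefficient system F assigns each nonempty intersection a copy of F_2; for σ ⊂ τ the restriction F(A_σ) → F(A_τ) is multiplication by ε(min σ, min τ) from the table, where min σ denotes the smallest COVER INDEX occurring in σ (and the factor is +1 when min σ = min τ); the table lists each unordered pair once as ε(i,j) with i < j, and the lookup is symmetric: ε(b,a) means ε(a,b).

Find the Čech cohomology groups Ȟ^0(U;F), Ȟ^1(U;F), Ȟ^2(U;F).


cover nerve:
  A12={t1,t7,t13} A13={t1,t20,t29} A14={t20,t21,t33} A15={t2,t30,t33} A16={t2,t4,t7,t27} A23={t1,t3,t18} A24={t5,t6,t12} A25={t3,t12,t31} A26={t5,t7,t28} A34={t8,t20,t25} A35={t3,t16,t19} A36={t8,t16,t24} A45={t12,t33,t34} A46={t5,t8,t23} A56={t2,t16,t32}
  A123={t1} A126={t7} A134={t20} A145={t33} A156={t2} A235={t3} A245={t12} A246={t5} A346={t8} A356={t16}
C dims 6,15,10; δ0: rk_F2 5; δ1: rk_F2 9
Ȟ^0: (6−5)−0=1 ⇒ Z/2
Ȟ^1: (15−9)−5=1 ⇒ Z/2
Ȟ^2: (10−0)−9=1 ⇒ Z/2

Ȟ^0(U;F) ≅ Z/2; Ȟ^1(U;F) ≅ Z/2; Ȟ^2(U;F) ≅ Z/2


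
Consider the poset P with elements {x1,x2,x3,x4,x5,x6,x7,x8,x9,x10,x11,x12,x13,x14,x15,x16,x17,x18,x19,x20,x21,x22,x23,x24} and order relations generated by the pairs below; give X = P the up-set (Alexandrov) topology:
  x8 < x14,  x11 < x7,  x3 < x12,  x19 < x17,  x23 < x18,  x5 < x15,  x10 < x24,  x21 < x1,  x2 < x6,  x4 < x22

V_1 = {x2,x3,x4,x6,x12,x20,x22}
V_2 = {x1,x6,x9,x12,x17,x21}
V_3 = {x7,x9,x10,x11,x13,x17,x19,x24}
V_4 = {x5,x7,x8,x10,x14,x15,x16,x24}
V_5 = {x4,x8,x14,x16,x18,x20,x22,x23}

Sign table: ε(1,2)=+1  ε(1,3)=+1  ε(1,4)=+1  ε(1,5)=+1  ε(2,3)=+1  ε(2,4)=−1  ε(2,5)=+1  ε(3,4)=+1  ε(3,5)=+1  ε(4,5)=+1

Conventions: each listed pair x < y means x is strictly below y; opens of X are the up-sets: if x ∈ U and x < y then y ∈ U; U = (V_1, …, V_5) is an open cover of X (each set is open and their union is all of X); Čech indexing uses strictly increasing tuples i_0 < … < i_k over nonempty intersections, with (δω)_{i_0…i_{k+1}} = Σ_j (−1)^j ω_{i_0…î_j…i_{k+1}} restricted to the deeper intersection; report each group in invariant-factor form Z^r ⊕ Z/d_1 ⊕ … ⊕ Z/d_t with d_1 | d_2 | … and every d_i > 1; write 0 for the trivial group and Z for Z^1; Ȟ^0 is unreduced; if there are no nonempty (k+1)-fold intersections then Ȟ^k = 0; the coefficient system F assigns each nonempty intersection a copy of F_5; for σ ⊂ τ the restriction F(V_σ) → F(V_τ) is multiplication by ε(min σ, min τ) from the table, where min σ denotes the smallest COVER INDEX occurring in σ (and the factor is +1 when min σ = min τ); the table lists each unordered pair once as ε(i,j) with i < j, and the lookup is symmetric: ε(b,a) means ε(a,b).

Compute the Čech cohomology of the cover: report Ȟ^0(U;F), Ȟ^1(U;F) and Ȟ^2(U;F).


Ȟ^0 = Z/5, Ȟ^1 = Z/5 and Ȟ^2 = 0

nonempty intersections:
  V12={x6,x12} V15={x4,x20,x22} V23={x9,x17} V34={x7,x10,x24} V45={x8,x14,x16}
C dims 5,5; δ0: rk_F5 4
Ȟ^0: (5−4)−0=1 ⇒ Z/5
Ȟ^1: (5−0)−4=1 ⇒ Z/5
Ȟ^2: (0−0)−0=0 ⇒ 0


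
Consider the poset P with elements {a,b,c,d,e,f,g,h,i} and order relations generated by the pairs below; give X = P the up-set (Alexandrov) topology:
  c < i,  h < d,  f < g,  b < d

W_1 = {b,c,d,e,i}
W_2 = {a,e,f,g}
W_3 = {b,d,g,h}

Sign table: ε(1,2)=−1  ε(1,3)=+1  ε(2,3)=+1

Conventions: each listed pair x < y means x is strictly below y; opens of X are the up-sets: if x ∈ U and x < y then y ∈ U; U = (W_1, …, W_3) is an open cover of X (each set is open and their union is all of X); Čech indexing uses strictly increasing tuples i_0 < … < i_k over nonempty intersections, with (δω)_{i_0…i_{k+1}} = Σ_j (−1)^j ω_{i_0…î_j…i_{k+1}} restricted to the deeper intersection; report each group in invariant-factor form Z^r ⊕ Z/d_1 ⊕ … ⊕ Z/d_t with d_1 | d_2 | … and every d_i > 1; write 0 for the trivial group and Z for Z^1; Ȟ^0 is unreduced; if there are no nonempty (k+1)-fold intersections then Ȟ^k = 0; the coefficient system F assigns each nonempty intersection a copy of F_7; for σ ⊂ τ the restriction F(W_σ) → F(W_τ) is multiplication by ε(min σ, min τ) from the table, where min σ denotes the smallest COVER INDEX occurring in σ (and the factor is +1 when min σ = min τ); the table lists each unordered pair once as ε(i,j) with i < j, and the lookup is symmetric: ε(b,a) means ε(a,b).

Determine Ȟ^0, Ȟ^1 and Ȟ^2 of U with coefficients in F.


Ȟ^0 ≅ 0,  Ȟ^1 ≅ 0,  Ȟ^2 ≅ 0

nonempty overlaps:
  W12={e} W13={b,d} W23={g}
C dims 3,3; δ0: rk_F7 3
degree 0: 3−3−0 = 0 → Ȟ^0 ≅ 0
degree 1: 3−0−3 = 0 → Ȟ^1 ≅ 0
degree 2: 0−0−0 = 0 → Ȟ^2 ≅ 0


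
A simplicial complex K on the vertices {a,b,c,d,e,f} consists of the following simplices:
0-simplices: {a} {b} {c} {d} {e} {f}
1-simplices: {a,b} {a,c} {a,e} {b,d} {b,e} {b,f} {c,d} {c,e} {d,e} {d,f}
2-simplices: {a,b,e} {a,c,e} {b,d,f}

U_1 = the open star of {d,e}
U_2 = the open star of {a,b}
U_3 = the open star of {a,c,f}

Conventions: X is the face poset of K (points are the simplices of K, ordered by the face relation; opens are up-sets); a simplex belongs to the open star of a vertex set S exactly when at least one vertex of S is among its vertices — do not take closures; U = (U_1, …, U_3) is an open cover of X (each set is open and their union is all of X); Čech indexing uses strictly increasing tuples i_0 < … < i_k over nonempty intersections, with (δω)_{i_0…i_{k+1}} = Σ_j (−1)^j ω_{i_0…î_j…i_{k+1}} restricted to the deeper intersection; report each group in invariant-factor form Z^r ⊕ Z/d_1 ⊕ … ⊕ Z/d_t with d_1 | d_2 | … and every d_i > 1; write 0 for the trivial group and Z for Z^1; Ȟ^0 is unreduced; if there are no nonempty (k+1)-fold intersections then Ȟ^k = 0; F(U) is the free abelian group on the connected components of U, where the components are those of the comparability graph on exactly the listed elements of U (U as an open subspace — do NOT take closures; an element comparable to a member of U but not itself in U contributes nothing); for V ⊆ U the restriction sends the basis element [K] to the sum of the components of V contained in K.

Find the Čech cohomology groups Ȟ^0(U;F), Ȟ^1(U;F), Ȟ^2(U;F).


nerve of the cover:
  U1={{d},{e},{a,e},{b,d},{b,e},{c,d},{c,e},{d,e},{d,f},{a,b,e},{a,c,e},{b,d,f}} U2={{a},{b},{a,b},{a,c},{a,e},{b,d},{b,e},{b,f},{a,b,e},{a,c,e},{b,d,f}} U3={{a},{c},{f},{a,b},{a,c},{a,e},{b,f},{c,d},{c,e},{d,f},{a,b,e},{a,c,e},{b,d,f}}
  U12={{a,e},{b,d},{b,e},{a,b,e},{a,c,e},{b,d,f}} U13={{a,e},{c,d},{c,e},{d,f},{a,b,e},{a,c,e},{b,d,f}} U23={{a},{a,b},{a,c},{a,e},{b,f},{a,b,e},{a,c,e},{b,d,f}}
  U123={{a,e},{a,b,e},{a,c,e},{b,d,f}}
components per intersection:
  U1: {{d},{e},{a,e},{b,d},{b,e},{c,d},{c,e},{d,e},{d,f},{a,b,e},{a,c,e},{b,d,f}}
  U2: {{a},{b},{a,b},{a,c},{a,e},{b,d},{b,e},{b,f},{a,b,e},{a,c,e},{b,d,f}}
  U3: {{a},{c},{a,b},{a,c},{a,e},{c,d},{c,e},{a,b,e},{a,c,e}} {{f},{b,f},{d,f},{b,d,f}}
  U12: {{a,e},{b,e},{a,b,e},{a,c,e}} {{b,d},{b,d,f}}
  U13: {{a,e},{c,e},{a,b,e},{a,c,e}} {{c,d}} {{d,f},{b,d,f}}
  U23: {{a},{a,b},{a,c},{a,e},{a,b,e},{a,c,e}} {{b,f},{b,d,f}}
  U123: {{a,e},{a,b,e},{a,c,e}} {{b,d,f}}
C dims 4,7,2; δ0: rk 3, SNF 1^3; δ1: rk 2, SNF 1^2
Ȟ^0 = (4 − 3) − 0 = 1, so Ȟ^0 ≅ Z
Ȟ^1 = (7 − 2) − 3 = 2, so Ȟ^1 ≅ Z^2
Ȟ^2 = (2 − 0) − 2 = 0, so Ȟ^2 ≅ 0

Ȟ^0(U;F) ≅ Z; Ȟ^1(U;F) ≅ Z^2; Ȟ^2(U;F) ≅ 0


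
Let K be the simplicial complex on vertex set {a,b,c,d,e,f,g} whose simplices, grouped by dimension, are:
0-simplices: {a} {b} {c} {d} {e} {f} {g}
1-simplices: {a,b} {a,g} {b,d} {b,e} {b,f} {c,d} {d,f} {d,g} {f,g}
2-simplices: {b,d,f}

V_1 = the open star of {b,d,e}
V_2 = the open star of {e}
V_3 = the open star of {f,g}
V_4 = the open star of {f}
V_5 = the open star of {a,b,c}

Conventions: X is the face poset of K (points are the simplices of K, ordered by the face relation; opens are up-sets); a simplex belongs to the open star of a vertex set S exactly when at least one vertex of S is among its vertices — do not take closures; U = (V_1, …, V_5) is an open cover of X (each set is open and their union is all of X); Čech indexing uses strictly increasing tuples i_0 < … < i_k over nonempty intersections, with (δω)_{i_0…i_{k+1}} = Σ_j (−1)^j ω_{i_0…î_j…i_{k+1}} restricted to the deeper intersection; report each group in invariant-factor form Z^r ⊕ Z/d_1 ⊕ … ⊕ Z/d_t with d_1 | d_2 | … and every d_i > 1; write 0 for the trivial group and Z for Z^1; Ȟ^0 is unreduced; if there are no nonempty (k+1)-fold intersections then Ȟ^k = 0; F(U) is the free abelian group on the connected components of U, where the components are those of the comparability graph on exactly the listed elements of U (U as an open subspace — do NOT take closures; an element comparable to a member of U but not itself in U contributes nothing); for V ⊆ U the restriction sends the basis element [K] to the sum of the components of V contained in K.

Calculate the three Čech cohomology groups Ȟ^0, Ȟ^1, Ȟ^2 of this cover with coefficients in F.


nonempty overlaps:
  V1={{b},{d},{e},{a,b},{b,d},{b,e},{b,f},{c,d},{d,f},{d,g},{b,d,f}} V2={{e},{b,e}} V3={{f},{g},{a,g},{b,f},{d,f},{d,g},{f,g},{b,d,f}} V4={{f},{b,f},{d,f},{f,g},{b,d,f}} V5={{a},{b},{c},{a,b},{a,g},{b,d},{b,e},{b,f},{c,d},{b,d,f}}
  V12={{e},{b,e}} V13={{b,f},{d,f},{d,g},{b,d,f}} V14={{b,f},{d,f},{b,d,f}} V15={{b},{a,b},{b,d},{b,e},{b,f},{c,d},{b,d,f}} V25={{b,e}} V34={{f},{b,f},{d,f},{f,g},{b,d,f}} V35={{a,g},{b,f},{b,d,f}} V45={{b,f},{b,d,f}}
  V125={{b,e}} V134={{b,f},{d,f},{b,d,f}} V135={{b,f},{b,d,f}} V145={{b,f},{b,d,f}} V345={{b,f},{b,d,f}}
  V1345={{b,f},{b,d,f}}
components per intersection:
  V1: {{b},{d},{e},{a,b},{b,d},{b,e},{b,f},{c,d},{d,f},{d,g},{b,d,f}}
  V2: {{e},{b,e}}
  V3: {{f},{g},{a,g},{b,f},{d,f},{d,g},{f,g},{b,d,f}}
  V4: {{f},{b,f},{d,f},{f,g},{b,d,f}}
  V5: {{a},{b},{a,b},{a,g},{b,d},{b,e},{b,f},{b,d,f}} {{c},{c,d}}
  V12: {{e},{b,e}}
  V13: {{b,f},{d,f},{b,d,f}} {{d,g}}
  V14: {{b,f},{d,f},{b,d,f}}
  V15: {{b},{a,b},{b,d},{b,e},{b,f},{b,d,f}} {{c,d}}
  V25: {{b,e}}
  V34: {{f},{b,f},{d,f},{f,g},{b,d,f}}
  V35: {{a,g}} {{b,f},{b,d,f}}
  V45: {{b,f},{b,d,f}}
  V125: {{b,e}}
  V134: {{b,f},{d,f},{b,d,f}}
  V135: {{b,f},{b,d,f}}
  V145: {{b,f},{b,d,f}}
  V345: {{b,f},{b,d,f}}
  V1345: {{b,f},{b,d,f}}
C dims 6,11,5,1; δ0: rk 5, SNF 1^5; δ1: rk 4, SNF 1^4; δ2: rk 1, SNF 1^1
degree 0: 6−5−0 = 1 → Ȟ^0 ≅ Z
degree 1: 11−4−5 = 2 → Ȟ^1 ≅ Z^2
degree 2: 5−1−4 = 0 → Ȟ^2 ≅ 0

Ȟ^0(U;F) ≅ Z, Ȟ^1(U;F) ≅ Z^2 and Ȟ^2(U;F) ≅ 0


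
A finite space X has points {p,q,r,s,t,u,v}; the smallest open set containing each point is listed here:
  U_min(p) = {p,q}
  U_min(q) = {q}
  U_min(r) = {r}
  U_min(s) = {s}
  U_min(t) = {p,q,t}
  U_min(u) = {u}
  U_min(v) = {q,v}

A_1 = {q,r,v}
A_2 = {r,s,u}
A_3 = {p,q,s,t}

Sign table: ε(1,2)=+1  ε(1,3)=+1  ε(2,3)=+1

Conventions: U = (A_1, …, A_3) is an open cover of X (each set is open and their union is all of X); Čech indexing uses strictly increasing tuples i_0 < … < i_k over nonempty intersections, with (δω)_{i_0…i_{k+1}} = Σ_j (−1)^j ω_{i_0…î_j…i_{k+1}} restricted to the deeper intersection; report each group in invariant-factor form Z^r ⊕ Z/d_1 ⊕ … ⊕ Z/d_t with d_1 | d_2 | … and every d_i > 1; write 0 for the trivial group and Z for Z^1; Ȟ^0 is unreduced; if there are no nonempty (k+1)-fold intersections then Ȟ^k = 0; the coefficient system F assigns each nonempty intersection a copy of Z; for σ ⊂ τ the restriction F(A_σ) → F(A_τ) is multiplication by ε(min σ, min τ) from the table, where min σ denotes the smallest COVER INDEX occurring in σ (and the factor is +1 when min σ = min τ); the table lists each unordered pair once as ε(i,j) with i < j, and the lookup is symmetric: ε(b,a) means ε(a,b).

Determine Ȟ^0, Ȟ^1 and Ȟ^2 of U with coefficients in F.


Ȟ^0 ≅ Z, Ȟ^1 ≅ Z, Ȟ^2 ≅ 0

nerve simplices:
  A12={r} A13={q} A23={s}
C dims 3,3; δ0: rk 2, SNF 1^2
degree 0: 3−2−0 = 1 → Ȟ^0 ≅ Z
degree 1: 3−0−2 = 1 → Ȟ^1 ≅ Z
degree 2: 0−0−0 = 0 → Ȟ^2 ≅ 0


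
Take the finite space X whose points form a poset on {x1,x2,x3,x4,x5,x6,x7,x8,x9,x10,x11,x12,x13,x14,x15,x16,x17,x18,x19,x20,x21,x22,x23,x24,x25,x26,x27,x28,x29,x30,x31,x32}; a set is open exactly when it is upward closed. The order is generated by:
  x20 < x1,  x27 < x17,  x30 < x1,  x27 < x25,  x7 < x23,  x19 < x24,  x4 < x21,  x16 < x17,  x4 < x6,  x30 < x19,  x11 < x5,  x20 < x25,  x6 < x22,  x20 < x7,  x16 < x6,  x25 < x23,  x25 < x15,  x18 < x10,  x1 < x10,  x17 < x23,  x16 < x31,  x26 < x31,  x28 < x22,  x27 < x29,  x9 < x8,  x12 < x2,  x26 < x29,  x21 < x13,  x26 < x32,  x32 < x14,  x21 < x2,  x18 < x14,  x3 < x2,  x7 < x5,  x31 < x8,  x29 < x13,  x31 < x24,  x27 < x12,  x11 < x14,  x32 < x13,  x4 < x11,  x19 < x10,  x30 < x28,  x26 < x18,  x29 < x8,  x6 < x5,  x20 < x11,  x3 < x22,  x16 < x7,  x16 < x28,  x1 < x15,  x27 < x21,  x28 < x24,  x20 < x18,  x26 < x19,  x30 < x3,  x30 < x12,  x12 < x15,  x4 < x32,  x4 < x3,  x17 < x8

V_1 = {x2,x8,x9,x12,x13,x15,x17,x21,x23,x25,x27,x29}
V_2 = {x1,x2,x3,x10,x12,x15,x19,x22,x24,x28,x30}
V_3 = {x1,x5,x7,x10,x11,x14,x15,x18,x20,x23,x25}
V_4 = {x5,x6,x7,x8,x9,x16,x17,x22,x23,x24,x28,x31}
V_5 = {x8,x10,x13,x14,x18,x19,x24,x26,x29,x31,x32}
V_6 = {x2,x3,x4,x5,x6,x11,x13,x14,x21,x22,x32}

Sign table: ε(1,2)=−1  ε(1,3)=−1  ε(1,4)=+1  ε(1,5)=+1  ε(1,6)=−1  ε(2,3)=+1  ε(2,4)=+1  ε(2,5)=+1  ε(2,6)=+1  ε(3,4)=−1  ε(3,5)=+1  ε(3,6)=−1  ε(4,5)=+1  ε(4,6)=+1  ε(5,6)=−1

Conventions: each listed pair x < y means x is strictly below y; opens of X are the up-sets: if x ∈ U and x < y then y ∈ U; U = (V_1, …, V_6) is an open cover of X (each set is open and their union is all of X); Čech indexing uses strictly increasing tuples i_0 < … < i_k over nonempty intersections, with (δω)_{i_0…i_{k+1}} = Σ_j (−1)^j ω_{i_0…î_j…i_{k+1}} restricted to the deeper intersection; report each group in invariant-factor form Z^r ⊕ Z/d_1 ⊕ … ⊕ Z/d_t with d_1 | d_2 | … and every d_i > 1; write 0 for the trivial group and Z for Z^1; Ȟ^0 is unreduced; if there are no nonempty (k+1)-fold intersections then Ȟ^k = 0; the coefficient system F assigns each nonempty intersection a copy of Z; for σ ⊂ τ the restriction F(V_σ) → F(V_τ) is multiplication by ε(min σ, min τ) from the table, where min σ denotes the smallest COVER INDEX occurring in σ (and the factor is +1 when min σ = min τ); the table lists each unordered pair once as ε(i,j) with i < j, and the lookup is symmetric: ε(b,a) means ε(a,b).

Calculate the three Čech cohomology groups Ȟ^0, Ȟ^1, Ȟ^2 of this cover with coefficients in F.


Ȟ^0 ≅ 0; Ȟ^1 ≅ Z/2; Ȟ^2 ≅ Z

nerve simplices:
  V12={x2,x12,x15} V13={x15,x23,x25} V14={x8,x9,x17,x23} V15={x8,x13,x29} V16={x2,x13,x21} V23={x1,x10,x15} V24={x22,x24,x28} V25={x10,x19,x24} V26={x2,x3,x22} V34={x5,x7,x23} V35={x10,x14,x18} V36={x5,x11,x14} V45={x8,x24,x31} V46={x5,x6,x22} V56={x13,x14,x32}
  V123={x15} V126={x2} V134={x23} V145={x8} V156={x13} V235={x10} V245={x24} V246={x22} V346={x5} V356={x14}
C dims 6,15,10; δ0: rk 6, SNF 1^5·2; δ1: rk 9, SNF 1^9
degree 0: 6−6−0 = 0 → Ȟ^0 ≅ 0
degree 1: 15−9−6 = 0 plus torsion [2] → Ȟ^1 ≅ Z/2
degree 2: 10−0−9 = 1 → Ȟ^2 ≅ Z


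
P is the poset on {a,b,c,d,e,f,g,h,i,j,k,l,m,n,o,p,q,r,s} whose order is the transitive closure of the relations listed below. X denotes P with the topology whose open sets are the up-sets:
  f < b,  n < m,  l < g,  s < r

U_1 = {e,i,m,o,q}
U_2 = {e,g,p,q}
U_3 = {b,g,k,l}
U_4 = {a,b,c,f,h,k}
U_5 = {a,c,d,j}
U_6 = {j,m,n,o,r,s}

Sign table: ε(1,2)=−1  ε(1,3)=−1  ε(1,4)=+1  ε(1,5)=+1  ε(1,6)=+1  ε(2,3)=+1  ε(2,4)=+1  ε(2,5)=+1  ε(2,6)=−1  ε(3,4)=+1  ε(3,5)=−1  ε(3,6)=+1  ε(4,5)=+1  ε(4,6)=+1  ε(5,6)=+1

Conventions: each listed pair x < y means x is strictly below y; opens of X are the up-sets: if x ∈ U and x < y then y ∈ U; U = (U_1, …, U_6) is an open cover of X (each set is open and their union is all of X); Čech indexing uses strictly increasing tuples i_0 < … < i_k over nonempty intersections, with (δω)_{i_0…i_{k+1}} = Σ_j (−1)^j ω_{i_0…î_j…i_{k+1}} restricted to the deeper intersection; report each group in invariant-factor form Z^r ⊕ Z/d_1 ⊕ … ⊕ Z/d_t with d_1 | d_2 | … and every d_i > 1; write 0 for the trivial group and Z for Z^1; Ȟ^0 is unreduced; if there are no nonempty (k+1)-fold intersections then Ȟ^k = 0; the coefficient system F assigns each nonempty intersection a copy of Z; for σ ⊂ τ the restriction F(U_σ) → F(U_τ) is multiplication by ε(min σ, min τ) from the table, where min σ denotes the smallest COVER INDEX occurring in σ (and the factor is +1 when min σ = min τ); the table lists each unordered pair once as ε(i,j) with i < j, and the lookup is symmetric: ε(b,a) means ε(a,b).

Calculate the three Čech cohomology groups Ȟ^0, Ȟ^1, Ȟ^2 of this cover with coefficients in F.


Ȟ^0(U;F) ≅ 0; Ȟ^1(U;F) ≅ Z/2; Ȟ^2(U;F) ≅ 0

nonempty intersections:
  U12={e,q} U16={m,o} U23={g} U34={b,k} U45={a,c} U56={j}
C dims 6,6; δ0: rk 6, SNF 1^5·2
Ȟ^0: (6−6)−0=0 ⇒ 0
Ȟ^1: (6−0)−6=0 plus torsion [2] ⇒ Z/2
Ȟ^2: (0−0)−0=0 ⇒ 0


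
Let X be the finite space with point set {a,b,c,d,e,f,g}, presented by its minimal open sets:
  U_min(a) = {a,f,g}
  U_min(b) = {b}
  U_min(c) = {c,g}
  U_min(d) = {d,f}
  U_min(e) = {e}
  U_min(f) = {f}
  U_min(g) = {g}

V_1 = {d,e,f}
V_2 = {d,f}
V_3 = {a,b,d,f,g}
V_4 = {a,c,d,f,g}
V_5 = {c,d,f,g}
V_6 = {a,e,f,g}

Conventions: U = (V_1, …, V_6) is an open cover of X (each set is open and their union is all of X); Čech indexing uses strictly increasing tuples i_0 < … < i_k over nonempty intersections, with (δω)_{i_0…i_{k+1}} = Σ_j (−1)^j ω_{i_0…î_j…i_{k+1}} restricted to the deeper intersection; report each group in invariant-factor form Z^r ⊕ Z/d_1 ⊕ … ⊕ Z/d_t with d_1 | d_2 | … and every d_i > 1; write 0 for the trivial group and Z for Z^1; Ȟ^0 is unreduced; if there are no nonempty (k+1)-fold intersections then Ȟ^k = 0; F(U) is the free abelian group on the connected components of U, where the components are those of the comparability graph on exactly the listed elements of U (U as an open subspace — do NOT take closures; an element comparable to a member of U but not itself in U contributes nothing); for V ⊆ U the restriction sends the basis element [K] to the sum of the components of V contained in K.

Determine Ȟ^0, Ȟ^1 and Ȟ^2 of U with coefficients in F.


Ȟ^0(U;F) ≅ Z^3,  Ȟ^1(U;F) ≅ 0,  Ȟ^2(U;F) ≅ 0

nonempty overlaps:
  V12={d,f} V13={d,f} V14={d,f} V15={d,f} V16={e,f} V23={d,f} V24={d,f} V25={d,f} V26={f} V34={a,d,f,g} V35={d,f,g} V36={a,f,g} V45={c,d,f,g} V46={a,f,g} V56={f,g}
  V123={d,f} V124={d,f} V125={d,f} V126={f} V134={d,f} V135={d,f} V136={f} V145={d,f} V146={f} V156={f} V234={d,f} V235={d,f} V236={f} V245={d,f} V246={f} V256={f} V345={d,f,g} V346={a,f,g} V356={f,g} V456={f,g}
  V1234={d,f} V1235={d,f} V1236={f} V1245={d,f} V1246={f} V1256={f} V1345={d,f} V1346={f} V1356={f} V1456={f} V2345={d,f} V2346={f} V2356={f} V2456={f} V3456={f,g}
  V12345={d,f} V12346={f} V12356={f} V12456={f} V13456={f} V23456={f}
  V123456={f}
components per intersection:
  V1: {d,f} {e}
  V2: {d,f}
  V3: {a,d,f,g} {b}
  V4: {a,c,d,f,g}
  V5: {c,g} {d,f}
  V6: {a,f,g} {e}
  V12: {d,f}
  V13: {d,f}
  V14: {d,f}
  V15: {d,f}
  V16: {e} {f}
  V23: {d,f}
  V24: {d,f}
  V25: {d,f}
  V26: {f}
  V34: {a,d,f,g}
  V35: {d,f} {g}
  V36: {a,f,g}
  V45: {c,g} {d,f}
  V46: {a,f,g}
  V56: {f} {g}
  V123: {d,f}
  V124: {d,f}
  V125: {d,f}
  V126: {f}
  V134: {d,f}
  V135: {d,f}
  V136: {f}
  V145: {d,f}
  V146: {f}
  V156: {f}
  V234: {d,f}
  V235: {d,f}
  V236: {f}
  V245: {d,f}
  V246: {f}
  V256: {f}
  V345: {d,f} {g}
  V346: {a,f,g}
  V356: {f} {g}
  V456: {f} {g}
  V1234: {d,f}
  V1235: {d,f}
  V1236: {f}
  V1245: {d,f}
  V1246: {f}
  V1256: {f}
  V1345: {d,f}
  V1346: {f}
  V1356: {f}
  V1456: {f}
  V2345: {d,f}
  V2346: {f}
  V2356: {f}
  V2456: {f}
  V3456: {f} {g}
  V12345: {d,f}
  V12346: {f}
  V12356: {f}
  V12456: {f}
  V13456: {f}
  V23456: {f}
  V123456: {f}
C dims 10,19,23,16; δ0: rk 7, SNF 1^7; δ1: rk 12, SNF 1^12; δ2: rk 11, SNF 1^11
degree 0: 10−7−0 = 3 → Ȟ^0 ≅ Z^3
degree 1: 19−12−7 = 0 → Ȟ^1 ≅ 0
degree 2: 23−11−12 = 0 → Ȟ^2 ≅ 0


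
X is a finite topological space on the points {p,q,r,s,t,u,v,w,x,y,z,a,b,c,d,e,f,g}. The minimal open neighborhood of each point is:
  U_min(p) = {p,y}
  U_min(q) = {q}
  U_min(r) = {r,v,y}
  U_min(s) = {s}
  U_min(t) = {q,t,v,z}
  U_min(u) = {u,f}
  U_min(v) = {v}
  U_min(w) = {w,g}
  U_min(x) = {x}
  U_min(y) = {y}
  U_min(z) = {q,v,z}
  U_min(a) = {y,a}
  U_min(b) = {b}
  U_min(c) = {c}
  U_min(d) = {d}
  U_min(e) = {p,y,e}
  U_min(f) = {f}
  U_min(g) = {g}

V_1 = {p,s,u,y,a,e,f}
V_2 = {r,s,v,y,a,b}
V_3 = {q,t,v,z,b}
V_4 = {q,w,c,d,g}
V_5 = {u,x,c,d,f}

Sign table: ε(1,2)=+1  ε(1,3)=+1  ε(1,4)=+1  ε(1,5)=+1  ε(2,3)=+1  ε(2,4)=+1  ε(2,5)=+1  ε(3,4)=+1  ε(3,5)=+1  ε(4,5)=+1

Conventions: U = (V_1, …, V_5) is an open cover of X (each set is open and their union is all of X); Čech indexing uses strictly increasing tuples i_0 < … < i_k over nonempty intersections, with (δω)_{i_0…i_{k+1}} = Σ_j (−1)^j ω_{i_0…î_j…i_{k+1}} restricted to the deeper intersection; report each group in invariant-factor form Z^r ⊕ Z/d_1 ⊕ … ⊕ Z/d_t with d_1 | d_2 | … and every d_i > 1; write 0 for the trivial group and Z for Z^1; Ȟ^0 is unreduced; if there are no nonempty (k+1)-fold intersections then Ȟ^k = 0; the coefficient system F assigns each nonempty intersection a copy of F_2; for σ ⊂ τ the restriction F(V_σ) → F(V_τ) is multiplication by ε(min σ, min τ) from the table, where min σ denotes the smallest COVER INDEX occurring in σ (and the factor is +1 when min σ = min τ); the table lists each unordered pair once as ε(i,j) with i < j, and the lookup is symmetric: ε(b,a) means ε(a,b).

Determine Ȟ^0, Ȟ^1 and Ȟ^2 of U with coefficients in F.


cover nerve:
  V12={s,y,a} V15={u,f} V23={v,b} V34={q} V45={c,d}
C dims 5,5; δ0: rk_F2 4
Ȟ^0: (5−4)−0=1 ⇒ Z/2
Ȟ^1: (5−0)−4=1 ⇒ Z/2
Ȟ^2: (0−0)−0=0 ⇒ 0

Ȟ^0 ≅ Z/2; Ȟ^1 ≅ Z/2; Ȟ^2 ≅ 0


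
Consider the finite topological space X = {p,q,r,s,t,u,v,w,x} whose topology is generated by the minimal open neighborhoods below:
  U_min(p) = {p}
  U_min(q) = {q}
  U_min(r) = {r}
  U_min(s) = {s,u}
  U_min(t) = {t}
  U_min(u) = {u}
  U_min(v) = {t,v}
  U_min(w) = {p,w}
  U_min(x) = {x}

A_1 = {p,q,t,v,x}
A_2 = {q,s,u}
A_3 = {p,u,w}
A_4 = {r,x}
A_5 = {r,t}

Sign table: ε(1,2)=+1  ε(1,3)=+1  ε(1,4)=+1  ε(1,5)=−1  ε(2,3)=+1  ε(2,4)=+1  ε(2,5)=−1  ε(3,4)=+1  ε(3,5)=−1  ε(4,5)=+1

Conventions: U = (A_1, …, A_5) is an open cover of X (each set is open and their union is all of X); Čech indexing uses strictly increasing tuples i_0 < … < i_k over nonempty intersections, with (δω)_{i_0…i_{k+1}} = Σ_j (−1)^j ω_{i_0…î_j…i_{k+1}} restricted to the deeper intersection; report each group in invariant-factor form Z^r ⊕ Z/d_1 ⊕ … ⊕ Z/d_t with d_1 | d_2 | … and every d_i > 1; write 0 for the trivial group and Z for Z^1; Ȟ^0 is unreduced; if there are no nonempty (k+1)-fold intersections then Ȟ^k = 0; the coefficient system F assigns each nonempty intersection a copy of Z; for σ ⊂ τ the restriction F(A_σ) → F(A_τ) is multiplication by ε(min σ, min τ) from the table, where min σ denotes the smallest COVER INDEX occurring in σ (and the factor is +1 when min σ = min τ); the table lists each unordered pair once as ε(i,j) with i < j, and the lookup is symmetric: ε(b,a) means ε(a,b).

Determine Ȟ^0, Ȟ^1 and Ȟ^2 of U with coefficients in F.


nonempty overlaps:
  A12={q} A13={p} A14={x} A15={t} A23={u} A45={r}
C dims 5,6; δ0: rk 5, SNF 1^4·2
degree 0: 5−5−0 = 0 → Ȟ^0 ≅ 0
degree 1: 6−0−5 = 1 plus torsion [2] → Ȟ^1 ≅ Z ⊕ Z/2
degree 2: 0−0−0 = 0 → Ȟ^2 ≅ 0

Ȟ^0 ≅ 0, Ȟ^1 ≅ Z ⊕ Z/2 and Ȟ^2 ≅ 0


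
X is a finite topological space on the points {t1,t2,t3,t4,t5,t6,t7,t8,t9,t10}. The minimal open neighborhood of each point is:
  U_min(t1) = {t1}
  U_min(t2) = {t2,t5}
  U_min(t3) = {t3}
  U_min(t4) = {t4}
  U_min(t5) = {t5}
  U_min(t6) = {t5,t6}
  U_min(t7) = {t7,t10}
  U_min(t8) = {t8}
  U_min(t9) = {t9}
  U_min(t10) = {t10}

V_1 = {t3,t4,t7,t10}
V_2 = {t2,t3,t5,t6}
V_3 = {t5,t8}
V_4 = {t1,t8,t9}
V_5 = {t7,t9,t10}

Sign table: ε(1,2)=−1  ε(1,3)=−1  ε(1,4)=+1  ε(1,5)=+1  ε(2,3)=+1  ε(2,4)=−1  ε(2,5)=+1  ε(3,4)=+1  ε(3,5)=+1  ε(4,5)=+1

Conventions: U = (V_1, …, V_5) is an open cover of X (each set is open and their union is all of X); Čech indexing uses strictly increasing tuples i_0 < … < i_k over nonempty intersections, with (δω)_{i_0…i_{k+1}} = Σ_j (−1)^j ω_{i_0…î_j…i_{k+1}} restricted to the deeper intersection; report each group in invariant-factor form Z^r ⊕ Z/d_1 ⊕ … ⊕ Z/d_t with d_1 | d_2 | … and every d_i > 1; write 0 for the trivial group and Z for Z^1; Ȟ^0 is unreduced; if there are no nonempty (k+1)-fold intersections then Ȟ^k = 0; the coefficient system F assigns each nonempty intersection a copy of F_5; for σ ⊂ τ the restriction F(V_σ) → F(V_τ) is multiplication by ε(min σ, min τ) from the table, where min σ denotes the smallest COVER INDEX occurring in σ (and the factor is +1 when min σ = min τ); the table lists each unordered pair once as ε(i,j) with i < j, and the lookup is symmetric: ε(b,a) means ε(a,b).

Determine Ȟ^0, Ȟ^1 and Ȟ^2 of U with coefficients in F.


Ȟ^0 = 0,  Ȟ^1 = 0,  Ȟ^2 = 0

nonempty overlaps:
  V12={t3} V15={t7,t10} V23={t5} V34={t8} V45={t9}
C dims 5,5; δ0: rk_F5 5
degree 0: 5−5−0 = 0 → Ȟ^0 ≅ 0
degree 1: 5−0−5 = 0 → Ȟ^1 ≅ 0
degree 2: 0−0−0 = 0 → Ȟ^2 ≅ 0


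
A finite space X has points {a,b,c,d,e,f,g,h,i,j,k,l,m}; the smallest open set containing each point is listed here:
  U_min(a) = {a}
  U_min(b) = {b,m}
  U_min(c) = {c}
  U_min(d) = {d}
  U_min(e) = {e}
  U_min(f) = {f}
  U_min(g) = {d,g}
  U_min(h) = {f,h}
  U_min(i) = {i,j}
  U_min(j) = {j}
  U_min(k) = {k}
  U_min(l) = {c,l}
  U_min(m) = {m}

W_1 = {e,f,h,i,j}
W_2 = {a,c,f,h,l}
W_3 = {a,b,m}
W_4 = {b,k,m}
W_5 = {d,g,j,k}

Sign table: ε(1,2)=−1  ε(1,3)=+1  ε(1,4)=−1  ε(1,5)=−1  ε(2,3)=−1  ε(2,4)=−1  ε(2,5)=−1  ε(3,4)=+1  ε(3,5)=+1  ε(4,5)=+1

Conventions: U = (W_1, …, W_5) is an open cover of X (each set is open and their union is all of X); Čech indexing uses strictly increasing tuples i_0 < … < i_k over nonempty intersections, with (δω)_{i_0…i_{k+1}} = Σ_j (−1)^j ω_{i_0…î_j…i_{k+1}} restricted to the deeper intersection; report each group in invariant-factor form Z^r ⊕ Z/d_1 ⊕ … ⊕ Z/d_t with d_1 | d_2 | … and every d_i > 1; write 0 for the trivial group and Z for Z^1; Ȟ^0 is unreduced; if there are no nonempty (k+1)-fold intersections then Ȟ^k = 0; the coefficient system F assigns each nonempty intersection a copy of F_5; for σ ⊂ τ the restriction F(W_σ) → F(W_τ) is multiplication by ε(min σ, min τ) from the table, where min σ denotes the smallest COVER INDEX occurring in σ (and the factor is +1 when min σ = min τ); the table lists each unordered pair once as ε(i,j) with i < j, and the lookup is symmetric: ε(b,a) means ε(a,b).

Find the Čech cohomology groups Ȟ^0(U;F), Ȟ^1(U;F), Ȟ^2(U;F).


nonempty overlaps:
  W12={f,h} W15={j} W23={a} W34={b,m} W45={k}
C dims 5,5; δ0: rk_F5 5
degree 0: 5−5−0 = 0 → Ȟ^0 ≅ 0
degree 1: 5−0−5 = 0 → Ȟ^1 ≅ 0
degree 2: 0−0−0 = 0 → Ȟ^2 ≅ 0

Ȟ^0 ≅ 0,  Ȟ^1 ≅ 0,  Ȟ^2 ≅ 0


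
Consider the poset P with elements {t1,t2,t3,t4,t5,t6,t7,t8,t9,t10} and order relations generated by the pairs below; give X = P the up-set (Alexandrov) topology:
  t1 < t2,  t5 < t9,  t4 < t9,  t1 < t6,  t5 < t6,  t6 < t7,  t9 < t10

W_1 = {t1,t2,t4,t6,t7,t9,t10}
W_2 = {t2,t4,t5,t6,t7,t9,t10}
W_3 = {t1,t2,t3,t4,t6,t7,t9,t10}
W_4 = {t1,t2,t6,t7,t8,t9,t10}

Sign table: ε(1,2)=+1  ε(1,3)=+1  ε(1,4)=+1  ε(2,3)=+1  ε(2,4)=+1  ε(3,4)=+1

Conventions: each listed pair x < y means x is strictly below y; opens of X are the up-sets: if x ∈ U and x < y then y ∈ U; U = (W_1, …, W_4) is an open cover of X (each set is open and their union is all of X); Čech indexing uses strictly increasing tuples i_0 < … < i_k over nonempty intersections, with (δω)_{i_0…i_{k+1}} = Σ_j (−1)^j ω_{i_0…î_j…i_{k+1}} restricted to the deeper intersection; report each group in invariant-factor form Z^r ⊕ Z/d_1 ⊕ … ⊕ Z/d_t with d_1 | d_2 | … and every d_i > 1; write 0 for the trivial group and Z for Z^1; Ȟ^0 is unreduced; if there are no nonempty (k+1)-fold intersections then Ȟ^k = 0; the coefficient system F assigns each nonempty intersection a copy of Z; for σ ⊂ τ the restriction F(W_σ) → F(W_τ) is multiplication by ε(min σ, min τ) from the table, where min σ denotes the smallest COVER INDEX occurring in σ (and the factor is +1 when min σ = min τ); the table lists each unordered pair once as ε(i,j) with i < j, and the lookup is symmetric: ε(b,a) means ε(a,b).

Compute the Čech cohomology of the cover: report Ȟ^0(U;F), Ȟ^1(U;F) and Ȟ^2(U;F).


Ȟ^0(U;F) ≅ Z, Ȟ^1(U;F) ≅ 0 and Ȟ^2(U;F) ≅ 0

nonempty overlaps:
  W12={t2,t4,t6,t7,t9,t10} W13={t1,t2,t4,t6,t7,t9,t10} W14={t1,t2,t6,t7,t9,t10} W23={t2,t4,t6,t7,t9,t10} W24={t2,t6,t7,t9,t10} W34={t1,t2,t6,t7,t9,t10}
  W123={t2,t4,t6,t7,t9,t10} W124={t2,t6,t7,t9,t10} W134={t1,t2,t6,t7,t9,t10} W234={t2,t6,t7,t9,t10}
  W1234={t2,t6,t7,t9,t10}
C dims 4,6,4,1; δ0: rk 3, SNF 1^3; δ1: rk 3, SNF 1^3; δ2: rk 1, SNF 1^1
degree 0: 4−3−0 = 1 → Ȟ^0 ≅ Z
degree 1: 6−3−3 = 0 → Ȟ^1 ≅ 0
degree 2: 4−1−3 = 0 → Ȟ^2 ≅ 0


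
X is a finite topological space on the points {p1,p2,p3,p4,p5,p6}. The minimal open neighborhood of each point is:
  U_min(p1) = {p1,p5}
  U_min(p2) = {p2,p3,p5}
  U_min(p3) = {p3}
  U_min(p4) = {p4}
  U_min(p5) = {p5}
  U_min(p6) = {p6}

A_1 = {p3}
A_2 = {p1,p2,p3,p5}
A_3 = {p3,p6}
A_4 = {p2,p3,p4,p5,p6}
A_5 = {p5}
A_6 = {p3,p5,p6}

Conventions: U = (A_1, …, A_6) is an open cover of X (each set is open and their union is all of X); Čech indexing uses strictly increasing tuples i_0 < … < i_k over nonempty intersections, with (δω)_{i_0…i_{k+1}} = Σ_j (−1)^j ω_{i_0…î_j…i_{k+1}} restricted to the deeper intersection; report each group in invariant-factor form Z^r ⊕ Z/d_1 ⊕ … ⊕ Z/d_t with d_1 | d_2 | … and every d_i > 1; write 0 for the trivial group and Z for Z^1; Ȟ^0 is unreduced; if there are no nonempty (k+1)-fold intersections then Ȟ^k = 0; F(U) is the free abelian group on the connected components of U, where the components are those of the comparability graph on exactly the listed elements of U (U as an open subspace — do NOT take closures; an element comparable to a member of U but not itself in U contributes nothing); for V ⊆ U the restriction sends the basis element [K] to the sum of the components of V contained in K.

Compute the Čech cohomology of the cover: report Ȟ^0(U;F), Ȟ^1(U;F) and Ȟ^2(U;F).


nonempty intersections:
  A12={p3} A13={p3} A14={p3} A16={p3} A23={p3} A24={p2,p3,p5} A25={p5} A26={p3,p5} A34={p3,p6} A36={p3,p6} A45={p5} A46={p3,p5,p6} A56={p5}
  A123={p3} A124={p3} A126={p3} A134={p3} A136={p3} A146={p3} A234={p3} A236={p3} A245={p5} A246={p3,p5} A256={p5} A346={p3,p6} A456={p5}
  A1234={p3} A1236={p3} A1246={p3} A1346={p3} A2346={p3} A2456={p5}
  A12346={p3}
components per intersection:
  A1: {p3}
  A2: {p1,p2,p3,p5}
  A3: {p3} {p6}
  A4: {p2,p3,p5} {p4} {p6}
  A5: {p5}
  A6: {p3} {p5} {p6}
  A12: {p3}
  A13: {p3}
  A14: {p3}
  A16: {p3}
  A23: {p3}
  A24: {p2,p3,p5}
  A25: {p5}
  A26: {p3} {p5}
  A34: {p3} {p6}
  A36: {p3} {p6}
  A45: {p5}
  A46: {p3} {p5} {p6}
  A56: {p5}
  A123: {p3}
  A124: {p3}
  A126: {p3}
  A134: {p3}
  A136: {p3}
  A146: {p3}
  A234: {p3}
  A236: {p3}
  A245: {p5}
  A246: {p3} {p5}
  A256: {p5}
  A346: {p3} {p6}
  A456: {p5}
  A1234: {p3}
  A1236: {p3}
  A1246: {p3}
  A1346: {p3}
  A2346: {p3}
  A2456: {p5}
  A12346: {p3}
C dims 11,18,15,6; δ0: rk 8, SNF 1^8; δ1: rk 10, SNF 1^10; δ2: rk 5, SNF 1^5
Ȟ^0: (11−8)−0=3 ⇒ Z^3
Ȟ^1: (18−10)−8=0 ⇒ 0
Ȟ^2: (15−5)−10=0 ⇒ 0

Ȟ^0 ≅ Z^3, Ȟ^1 ≅ 0, Ȟ^2 ≅ 0


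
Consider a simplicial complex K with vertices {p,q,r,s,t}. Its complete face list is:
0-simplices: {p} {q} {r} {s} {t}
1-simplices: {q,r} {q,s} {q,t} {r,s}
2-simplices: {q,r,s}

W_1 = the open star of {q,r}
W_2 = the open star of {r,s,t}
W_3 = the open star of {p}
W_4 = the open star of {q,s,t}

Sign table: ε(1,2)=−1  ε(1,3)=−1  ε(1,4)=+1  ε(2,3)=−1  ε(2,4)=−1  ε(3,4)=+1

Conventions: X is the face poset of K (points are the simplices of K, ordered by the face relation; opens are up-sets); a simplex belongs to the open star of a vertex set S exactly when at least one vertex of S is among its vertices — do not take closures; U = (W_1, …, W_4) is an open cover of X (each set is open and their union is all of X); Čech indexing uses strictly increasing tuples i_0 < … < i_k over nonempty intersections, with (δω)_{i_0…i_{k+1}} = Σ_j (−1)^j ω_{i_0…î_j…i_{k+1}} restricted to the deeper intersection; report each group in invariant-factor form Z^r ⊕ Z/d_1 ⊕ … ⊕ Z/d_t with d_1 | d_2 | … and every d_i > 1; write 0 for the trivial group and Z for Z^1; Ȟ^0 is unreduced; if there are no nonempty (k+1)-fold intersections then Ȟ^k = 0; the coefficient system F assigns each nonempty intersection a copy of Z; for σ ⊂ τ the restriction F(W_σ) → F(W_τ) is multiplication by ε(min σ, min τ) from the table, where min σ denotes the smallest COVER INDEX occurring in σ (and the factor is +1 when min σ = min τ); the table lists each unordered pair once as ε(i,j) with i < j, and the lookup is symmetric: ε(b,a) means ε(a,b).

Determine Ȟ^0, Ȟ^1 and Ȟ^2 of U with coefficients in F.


Ȟ^0(U;F) ≅ Z^2; Ȟ^1(U;F) ≅ 0; Ȟ^2(U;F) ≅ 0

intersection data:
  W1={{q},{r},{q,r},{q,s},{q,t},{r,s},{q,r,s}} W2={{r},{s},{t},{q,r},{q,s},{q,t},{r,s},{q,r,s}} W3={{p}} W4={{q},{s},{t},{q,r},{q,s},{q,t},{r,s},{q,r,s}}
  W12={{r},{q,r},{q,s},{q,t},{r,s},{q,r,s}} W14={{q},{q,r},{q,s},{q,t},{r,s},{q,r,s}} W24={{s},{t},{q,r},{q,s},{q,t},{r,s},{q,r,s}}
  W124={{q,r},{q,s},{q,t},{r,s},{q,r,s}}
C dims 4,3,1; δ0: rk 2, SNF 1^2; δ1: rk 1, SNF 1^1
Ȟ^0 = (4 − 2) − 0 = 2, so Ȟ^0 ≅ Z^2
Ȟ^1 = (3 − 1) − 2 = 0, so Ȟ^1 ≅ 0
Ȟ^2 = (1 − 0) − 1 = 0, so Ȟ^2 ≅ 0


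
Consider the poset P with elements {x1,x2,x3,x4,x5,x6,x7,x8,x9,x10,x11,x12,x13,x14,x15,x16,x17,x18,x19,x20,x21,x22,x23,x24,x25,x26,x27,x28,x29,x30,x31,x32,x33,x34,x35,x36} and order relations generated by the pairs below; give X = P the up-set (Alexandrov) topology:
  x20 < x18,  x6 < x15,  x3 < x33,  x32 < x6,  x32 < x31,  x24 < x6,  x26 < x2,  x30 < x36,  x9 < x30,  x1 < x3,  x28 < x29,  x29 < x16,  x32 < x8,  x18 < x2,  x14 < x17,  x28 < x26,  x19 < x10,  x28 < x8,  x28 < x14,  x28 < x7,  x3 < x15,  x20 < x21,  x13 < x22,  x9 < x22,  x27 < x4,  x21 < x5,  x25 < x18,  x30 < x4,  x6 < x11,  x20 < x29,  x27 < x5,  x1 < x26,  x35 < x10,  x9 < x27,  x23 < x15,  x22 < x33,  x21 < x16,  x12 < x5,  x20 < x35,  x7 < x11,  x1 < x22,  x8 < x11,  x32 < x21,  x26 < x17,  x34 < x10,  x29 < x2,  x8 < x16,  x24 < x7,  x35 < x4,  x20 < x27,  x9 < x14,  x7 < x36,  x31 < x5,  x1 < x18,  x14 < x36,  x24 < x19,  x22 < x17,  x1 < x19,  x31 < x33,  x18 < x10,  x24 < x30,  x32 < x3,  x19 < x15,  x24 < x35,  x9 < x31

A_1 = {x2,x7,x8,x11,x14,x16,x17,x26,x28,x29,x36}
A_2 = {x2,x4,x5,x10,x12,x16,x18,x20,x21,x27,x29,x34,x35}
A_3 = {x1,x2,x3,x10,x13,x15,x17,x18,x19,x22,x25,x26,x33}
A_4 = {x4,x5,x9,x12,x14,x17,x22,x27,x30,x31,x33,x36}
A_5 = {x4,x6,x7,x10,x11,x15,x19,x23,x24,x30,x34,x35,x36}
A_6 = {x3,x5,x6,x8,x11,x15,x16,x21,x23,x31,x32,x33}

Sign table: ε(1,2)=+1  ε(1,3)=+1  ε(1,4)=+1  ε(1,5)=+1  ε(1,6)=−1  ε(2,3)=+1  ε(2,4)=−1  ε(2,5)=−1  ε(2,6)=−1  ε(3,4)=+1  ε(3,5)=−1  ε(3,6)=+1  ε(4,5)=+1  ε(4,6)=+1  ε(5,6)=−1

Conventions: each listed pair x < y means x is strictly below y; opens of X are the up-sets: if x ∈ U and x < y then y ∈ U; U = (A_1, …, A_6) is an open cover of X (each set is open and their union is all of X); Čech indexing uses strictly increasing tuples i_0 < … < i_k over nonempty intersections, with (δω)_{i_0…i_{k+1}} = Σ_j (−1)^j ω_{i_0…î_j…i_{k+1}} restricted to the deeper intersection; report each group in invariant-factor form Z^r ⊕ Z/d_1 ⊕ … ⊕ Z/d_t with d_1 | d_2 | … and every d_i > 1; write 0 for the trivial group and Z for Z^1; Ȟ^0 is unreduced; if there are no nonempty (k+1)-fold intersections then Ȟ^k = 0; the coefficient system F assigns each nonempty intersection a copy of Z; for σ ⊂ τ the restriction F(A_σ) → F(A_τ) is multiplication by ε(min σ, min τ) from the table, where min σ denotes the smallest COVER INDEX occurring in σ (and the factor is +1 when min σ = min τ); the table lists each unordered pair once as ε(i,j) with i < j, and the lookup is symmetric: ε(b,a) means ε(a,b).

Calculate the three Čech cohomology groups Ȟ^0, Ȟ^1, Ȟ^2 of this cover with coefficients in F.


Ȟ^0(U;F) ≅ 0, Ȟ^1(U;F) ≅ Z/2, Ȟ^2(U;F) ≅ Z

nonempty overlaps:
  A12={x2,x16,x29} A13={x2,x17,x26} A14={x14,x17,x36} A15={x7,x11,x36} A16={x8,x11,x16} A23={x2,x10,x18} A24={x4,x5,x12,x27} A25={x4,x10,x34,x35} A26={x5,x16,x21} A34={x17,x22,x33} A35={x10,x15,x19} A36={x3,x15,x33} A45={x4,x30,x36} A46={x5,x31,x33} A56={x6,x11,x15,x23}
  A123={x2} A126={x16} A134={x17} A145={x36} A156={x11} A235={x10} A245={x4} A246={x5} A346={x33} A356={x15}
C dims 6,15,10; δ0: rk 6, SNF 1^5·2; δ1: rk 9, SNF 1^9
degree 0: 6−6−0 = 0 → Ȟ^0 ≅ 0
degree 1: 15−9−6 = 0 plus torsion [2] → Ȟ^1 ≅ Z/2
degree 2: 10−0−9 = 1 → Ȟ^2 ≅ Z
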